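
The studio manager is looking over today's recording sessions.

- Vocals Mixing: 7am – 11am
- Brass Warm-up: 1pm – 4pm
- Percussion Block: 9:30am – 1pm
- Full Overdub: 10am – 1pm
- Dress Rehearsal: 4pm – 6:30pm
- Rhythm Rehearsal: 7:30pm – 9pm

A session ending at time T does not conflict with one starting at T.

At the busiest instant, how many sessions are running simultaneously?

3

Sort all start/end points and keep a running count:
7am start Vocals Mixing → 1
9:30am start Percussion Block → 2
10am start Full Overdub → 3
11am end Vocals Mixing → 2
1pm end Full Overdub → 1
1pm end Percussion Block → 0
1pm start Brass Warm-up → 1
4pm end Brass Warm-up → 0
4pm start Dress Rehearsal → 1
6:30pm end Dress Rehearsal → 0
7:30pm start Rhythm Rehearsal → 1
9pm end Rhythm Rehearsal → 0
Peak is 3, at 10am (Full Overdub, Percussion Block, Vocals Mixing).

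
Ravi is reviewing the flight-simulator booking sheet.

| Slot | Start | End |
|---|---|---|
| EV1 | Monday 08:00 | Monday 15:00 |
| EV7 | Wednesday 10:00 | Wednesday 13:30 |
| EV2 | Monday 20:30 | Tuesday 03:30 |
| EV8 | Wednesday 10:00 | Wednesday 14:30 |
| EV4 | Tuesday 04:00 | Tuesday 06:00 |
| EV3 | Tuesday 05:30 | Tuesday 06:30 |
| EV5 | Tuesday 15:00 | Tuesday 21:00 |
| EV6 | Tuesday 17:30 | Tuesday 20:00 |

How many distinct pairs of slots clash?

3

Sorted by start: EV1, EV2, EV4, EV3, EV5, EV6, EV7, EV8.
EV2 starts after EV1 ends, so nothing later overlaps EV1 either.
EV4 starts after EV2 ends, so nothing later overlaps EV2 either.
EV3 starts before EV4 ends → EV4 and EV3 overlap.
EV5 starts after EV4 ends, so nothing later overlaps EV4 either.
EV5 starts after EV3 ends, so nothing later overlaps EV3 either.
EV6 starts before EV5 ends → EV5 and EV6 overlap.
EV7 starts after EV5 ends, so nothing later overlaps EV5 either.
EV7 starts after EV6 ends, so nothing later overlaps EV6 either.
EV8 starts before EV7 ends → EV7 and EV8 overlap.
Overlapping pairs: EV3 & EV4, EV5 & EV6, EV7 & EV8 — 3 in total.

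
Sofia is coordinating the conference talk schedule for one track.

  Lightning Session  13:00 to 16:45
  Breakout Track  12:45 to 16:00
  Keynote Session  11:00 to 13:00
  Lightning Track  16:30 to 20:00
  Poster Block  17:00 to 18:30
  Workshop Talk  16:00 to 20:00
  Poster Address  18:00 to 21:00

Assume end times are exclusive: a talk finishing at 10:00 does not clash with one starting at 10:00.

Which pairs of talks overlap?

Sorted by start: Keynote Session, Breakout Track, Lightning Session, Workshop Talk, Lightning Track, Poster Block, Poster Address.
Breakout Track starts before Keynote Session ends → Keynote Session and Breakout Track overlap.
Lightning Session starts exactly when Keynote Session ends (back-to-back, no overlap) — done with Keynote Session.
Lightning Session starts before Breakout Track ends → Breakout Track and Lightning Session overlap.
Workshop Talk starts exactly when Breakout Track ends (back-to-back, no overlap) — done with Breakout Track.
Workshop Talk starts before Lightning Session ends → Lightning Session and Workshop Talk overlap.
Lightning Track starts before Lightning Session ends → Lightning Session and Lightning Track overlap.
Poster Block starts after Lightning Session ends — done with Lightning Session.
Lightning Track starts before Workshop Talk ends → Workshop Talk and Lightning Track overlap.
Poster Block starts before Workshop Talk ends → Workshop Talk and Poster Block overlap.
Poster Address starts before Workshop Talk ends → Workshop Talk and Poster Address overlap.
Poster Block starts before Lightning Track ends → Lightning Track and Poster Block overlap.
Poster Address starts before Lightning Track ends → Lightning Track and Poster Address overlap.
Poster Address starts before Poster Block ends → Poster Block and Poster Address overlap.

Breakout Track & Keynote Session, Breakout Track & Lightning Session, Lightning Session & Lightning Track, Lightning Session & Workshop Talk, Lightning Track & Poster Address, Lightning Track & Poster Block, Lightning Track & Workshop Talk, Poster Address & Poster Block, Poster Address & Workshop Talk, Poster Block & Workshop Talk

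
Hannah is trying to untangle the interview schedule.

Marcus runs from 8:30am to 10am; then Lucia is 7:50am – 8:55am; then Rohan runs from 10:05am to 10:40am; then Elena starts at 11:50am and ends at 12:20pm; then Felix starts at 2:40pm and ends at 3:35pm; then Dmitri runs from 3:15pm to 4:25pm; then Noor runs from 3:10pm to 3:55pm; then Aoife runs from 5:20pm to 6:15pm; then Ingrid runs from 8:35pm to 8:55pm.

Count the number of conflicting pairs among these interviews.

Two intervals overlap when each starts before the other ends.
Sorted by start: Lucia, Marcus, Rohan, Elena, Felix, Noor, Dmitri, Aoife, Ingrid.
Marcus starts before Lucia ends → Lucia and Marcus overlap.
Rohan starts after Lucia ends; Lucia is clear from here.
Rohan starts after Marcus ends; Marcus is clear from here.
Elena starts after Rohan ends; Rohan is clear from here.
Felix starts after Elena ends; Elena is clear from here.
Noor starts before Felix ends → Felix and Noor overlap.
Dmitri starts before Felix ends → Felix and Dmitri overlap.
Aoife starts after Felix ends; Felix is clear from here.
Dmitri starts before Noor ends → Noor and Dmitri overlap.
Aoife starts after Noor ends; Noor is clear from here.
Aoife starts after Dmitri ends; Dmitri is clear from here.
Ingrid starts after Aoife ends.
Overlapping pairs: Dmitri & Felix, Dmitri & Noor, Felix & Noor, Lucia & Marcus — 4 in total.

4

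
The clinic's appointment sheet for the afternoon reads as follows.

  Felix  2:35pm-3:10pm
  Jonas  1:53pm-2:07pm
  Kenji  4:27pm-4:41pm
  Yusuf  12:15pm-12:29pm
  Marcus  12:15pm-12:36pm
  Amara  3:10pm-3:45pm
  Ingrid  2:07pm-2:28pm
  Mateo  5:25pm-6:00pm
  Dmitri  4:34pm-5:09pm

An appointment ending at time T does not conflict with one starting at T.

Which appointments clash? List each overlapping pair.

Dmitri & Kenji, Marcus & Yusuf

Sorted by start: Marcus, Yusuf, Jonas, Ingrid, Felix, Amara, Kenji, Dmitri, Mateo.
Yusuf starts before Marcus ends → Marcus and Yusuf overlap.
Jonas starts after Marcus ends — done with Marcus.
Jonas starts after Yusuf ends — done with Yusuf.
Ingrid starts exactly when Jonas ends (back-to-back, no overlap) — done with Jonas.
Felix starts after Ingrid ends — done with Ingrid.
Amara starts exactly when Felix ends (back-to-back, no overlap) — done with Felix.
Kenji starts after Amara ends — done with Amara.
Dmitri starts before Kenji ends → Kenji and Dmitri overlap.
Mateo starts after Kenji ends.
Mateo starts after Dmitri ends.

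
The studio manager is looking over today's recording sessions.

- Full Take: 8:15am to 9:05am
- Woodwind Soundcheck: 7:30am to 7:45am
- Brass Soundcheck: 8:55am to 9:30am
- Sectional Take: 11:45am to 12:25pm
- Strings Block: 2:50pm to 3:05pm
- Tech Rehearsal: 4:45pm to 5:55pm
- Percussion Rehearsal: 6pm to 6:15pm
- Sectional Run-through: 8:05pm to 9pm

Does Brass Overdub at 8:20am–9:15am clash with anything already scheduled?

Woodwind Soundcheck: ends 7:45am at or before Brass Overdub starts 8:20am → clear.
Full Take: starts 8:15am before Brass Overdub ends 9:15am, and ends 9:05am after Brass Overdub starts 8:20am → overlap.
Brass Soundcheck: starts 8:55am before Brass Overdub ends 9:15am, and ends 9:30am after Brass Overdub starts 8:20am → overlap.
Sectional Take: starts 11:45am at or after Brass Overdub ends 9:15am → clear.
Strings Block: starts 2:50pm at or after Brass Overdub ends 9:15am → clear.
Tech Rehearsal: starts 4:45pm at or after Brass Overdub ends 9:15am → clear.
Percussion Rehearsal: starts 6pm at or after Brass Overdub ends 9:15am → clear.
Sectional Run-through: starts 8:05pm at or after Brass Overdub ends 9:15am → clear.
Brass Overdub overlaps Full Take, Brass Soundcheck.

Yes — it overlaps Brass Soundcheck, Full Take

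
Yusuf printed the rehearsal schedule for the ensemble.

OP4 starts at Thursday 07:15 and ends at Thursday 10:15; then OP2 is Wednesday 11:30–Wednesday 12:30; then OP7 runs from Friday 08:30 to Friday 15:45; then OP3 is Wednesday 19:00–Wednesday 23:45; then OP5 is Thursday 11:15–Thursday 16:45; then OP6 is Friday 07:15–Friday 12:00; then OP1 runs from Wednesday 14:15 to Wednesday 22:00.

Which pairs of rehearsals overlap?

Sorted by start: OP2, OP1, OP3, OP4, OP5, OP6, OP7.
OP1 starts after OP2 ends — done with OP2.
OP3 starts before OP1 ends → OP1 and OP3 overlap.
OP4 starts after OP1 ends — done with OP1.
OP4 starts after OP3 ends — done with OP3.
OP5 starts after OP4 ends — done with OP4.
OP6 starts after OP5 ends — done with OP5.
OP7 starts before OP6 ends → OP6 and OP7 overlap.

OP1 & OP3, OP6 & OP7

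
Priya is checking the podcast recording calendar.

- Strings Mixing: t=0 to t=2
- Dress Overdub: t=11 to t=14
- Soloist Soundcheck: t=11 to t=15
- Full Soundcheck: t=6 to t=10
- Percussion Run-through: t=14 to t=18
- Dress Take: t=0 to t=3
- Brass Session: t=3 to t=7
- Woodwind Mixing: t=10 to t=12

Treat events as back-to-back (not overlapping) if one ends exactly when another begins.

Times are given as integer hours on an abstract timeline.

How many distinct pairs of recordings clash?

Sorted by start: Strings Mixing, Dress Take, Brass Session, Full Soundcheck, Woodwind Mixing, Soloist Soundcheck, Dress Overdub, Percussion Run-through.
Dress Take starts before Strings Mixing ends → Strings Mixing and Dress Take overlap.
Brass Session starts after Strings Mixing ends; Strings Mixing is clear from here.
Brass Session starts exactly when Dress Take ends (back-to-back, no overlap); Dress Take is clear from here.
Full Soundcheck starts before Brass Session ends → Brass Session and Full Soundcheck overlap.
Woodwind Mixing starts after Brass Session ends; Brass Session is clear from here.
Woodwind Mixing starts exactly when Full Soundcheck ends (back-to-back, no overlap); Full Soundcheck is clear from here.
Soloist Soundcheck starts before Woodwind Mixing ends → Woodwind Mixing and Soloist Soundcheck overlap.
Dress Overdub starts before Woodwind Mixing ends → Woodwind Mixing and Dress Overdub overlap.
Percussion Run-through starts after Woodwind Mixing ends.
Dress Overdub starts before Soloist Soundcheck ends → Soloist Soundcheck and Dress Overdub overlap.
Percussion Run-through starts before Soloist Soundcheck ends → Soloist Soundcheck and Percussion Run-through overlap.
Percussion Run-through starts exactly when Dress Overdub ends (back-to-back, no overlap).
Overlapping pairs: Brass Session & Full Soundcheck, Dress Overdub & Soloist Soundcheck, Dress Overdub & Woodwind Mixing, Dress Take & Strings Mixing, Percussion Run-through & Soloist Soundcheck, Soloist Soundcheck & Woodwind Mixing — 6 in total.

6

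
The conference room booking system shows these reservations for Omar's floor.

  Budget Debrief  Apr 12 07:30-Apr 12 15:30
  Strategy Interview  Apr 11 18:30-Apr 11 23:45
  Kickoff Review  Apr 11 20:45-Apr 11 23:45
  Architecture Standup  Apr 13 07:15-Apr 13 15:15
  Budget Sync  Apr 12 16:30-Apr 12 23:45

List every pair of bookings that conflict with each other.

Kickoff Review & Strategy Interview

Two intervals overlap when each starts before the other ends.
Sorted by start: Strategy Interview, Kickoff Review, Budget Debrief, Budget Sync, Architecture Standup.
Kickoff Review starts before Strategy Interview ends → Strategy Interview and Kickoff Review overlap.
Budget Debrief starts after Strategy Interview ends, so Strategy Interview has no further overlaps.
Budget Debrief starts after Kickoff Review ends, so Kickoff Review has no further overlaps.
Budget Sync starts after Budget Debrief ends, so Budget Debrief has no further overlaps.
Architecture Standup starts after Budget Sync ends.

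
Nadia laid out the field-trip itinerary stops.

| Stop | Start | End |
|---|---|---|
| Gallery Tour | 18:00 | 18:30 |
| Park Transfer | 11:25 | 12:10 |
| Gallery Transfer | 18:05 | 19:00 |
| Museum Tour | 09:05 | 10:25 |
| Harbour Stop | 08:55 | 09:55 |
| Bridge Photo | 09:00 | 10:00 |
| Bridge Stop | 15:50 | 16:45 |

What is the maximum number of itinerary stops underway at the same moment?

3

Walk through starts and ends in time order (an end at T is processed before a start at T):
08:55 start Harbour Stop → 1
09:00 start Bridge Photo → 2
09:05 start Museum Tour → 3
09:55 end Harbour Stop → 2
10:00 end Bridge Photo → 1
10:25 end Museum Tour → 0
11:25 start Park Transfer → 1
12:10 end Park Transfer → 0
15:50 start Bridge Stop → 1
16:45 end Bridge Stop → 0
18:00 start Gallery Tour → 1
18:05 start Gallery Transfer → 2
18:30 end Gallery Tour → 1
19:00 end Gallery Transfer → 0
Peak is 3, at 09:05 (Bridge Photo, Harbour Stop, Museum Tour).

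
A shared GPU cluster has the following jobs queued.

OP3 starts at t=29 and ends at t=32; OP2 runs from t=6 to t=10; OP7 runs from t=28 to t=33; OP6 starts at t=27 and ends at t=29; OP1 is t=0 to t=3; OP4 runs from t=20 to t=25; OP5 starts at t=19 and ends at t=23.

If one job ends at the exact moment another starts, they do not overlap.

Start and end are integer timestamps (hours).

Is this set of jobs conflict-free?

Sorted by start: OP1, OP2, OP5, OP4, OP6, OP7, OP3.
OP2 starts after OP1 ends; OP1 is clear from here.
OP5 starts after OP2 ends; OP2 is clear from here.
OP4 starts before OP5 ends → OP5 and OP4 overlap.
That's a conflict, so the schedule is not conflict-free.

No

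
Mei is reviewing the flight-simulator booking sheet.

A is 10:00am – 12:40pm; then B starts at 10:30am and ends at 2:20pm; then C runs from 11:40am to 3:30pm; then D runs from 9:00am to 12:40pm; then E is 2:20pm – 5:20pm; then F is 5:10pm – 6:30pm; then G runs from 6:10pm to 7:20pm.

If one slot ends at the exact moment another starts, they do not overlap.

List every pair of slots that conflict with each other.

A & B, A & C, A & D, B & C, B & D, C & D, C & E, E & F, F & G

Sorted by start: D, A, B, C, E, F, G.
A starts before D ends → D and A overlap.
B starts before D ends → D and B overlap.
C starts before D ends → D and C overlap.
E starts after D ends, so nothing later overlaps D either.
B starts before A ends → A and B overlap.
C starts before A ends → A and C overlap.
E starts after A ends, so nothing later overlaps A either.
C starts before B ends → B and C overlap.
E starts exactly when B ends (back-to-back, no overlap), so nothing later overlaps B either.
E starts before C ends → C and E overlap.
F starts after C ends, so nothing later overlaps C either.
F starts before E ends → E and F overlap.
G starts after E ends.
G starts before F ends → F and G overlap.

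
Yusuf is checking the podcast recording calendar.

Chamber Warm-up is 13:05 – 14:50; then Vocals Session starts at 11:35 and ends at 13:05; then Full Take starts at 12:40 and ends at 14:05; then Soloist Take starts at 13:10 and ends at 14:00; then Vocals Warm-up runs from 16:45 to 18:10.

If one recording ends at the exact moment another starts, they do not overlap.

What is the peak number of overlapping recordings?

Sweep the timeline, counting +1 at each start and −1 at each end (ends before starts at a tie):
11:35 start Vocals Session → 1
12:40 start Full Take → 2
13:05 end Vocals Session → 1
13:05 start Chamber Warm-up → 2
13:10 start Soloist Take → 3
14:00 end Soloist Take → 2
14:05 end Full Take → 1
14:50 end Chamber Warm-up → 0
16:45 start Vocals Warm-up → 1
18:10 end Vocals Warm-up → 0
Peak is 3, at 13:10 (Chamber Warm-up, Full Take, Soloist Take).

3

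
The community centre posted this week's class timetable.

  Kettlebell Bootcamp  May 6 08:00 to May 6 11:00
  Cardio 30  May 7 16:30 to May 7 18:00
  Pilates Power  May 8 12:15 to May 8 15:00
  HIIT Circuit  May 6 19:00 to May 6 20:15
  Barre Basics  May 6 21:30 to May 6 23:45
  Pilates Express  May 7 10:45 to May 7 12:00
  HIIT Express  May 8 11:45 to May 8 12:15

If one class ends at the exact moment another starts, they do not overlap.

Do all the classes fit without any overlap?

Two intervals overlap when each starts before the other ends.
Sorted by start: Kettlebell Bootcamp, HIIT Circuit, Barre Basics, Pilates Express, Cardio 30, HIIT Express, Pilates Power.
HIIT Circuit starts after Kettlebell Bootcamp ends, so Kettlebell Bootcamp has no further overlaps.
Barre Basics starts after HIIT Circuit ends, so HIIT Circuit has no further overlaps.
Pilates Express starts after Barre Basics ends, so Barre Basics has no further overlaps.
Cardio 30 starts after Pilates Express ends, so Pilates Express has no further overlaps.
HIIT Express starts after Cardio 30 ends, so Cardio 30 has no further overlaps.
Pilates Power starts exactly when HIIT Express ends (back-to-back, no overlap).
Every pair is clear; the schedule has no overlaps.

Yes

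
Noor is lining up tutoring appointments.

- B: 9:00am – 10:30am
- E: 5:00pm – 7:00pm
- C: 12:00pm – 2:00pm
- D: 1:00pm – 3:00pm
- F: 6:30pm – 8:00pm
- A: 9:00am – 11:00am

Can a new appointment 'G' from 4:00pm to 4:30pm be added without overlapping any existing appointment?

A: ends 11:00am at or before G starts 4:00pm → clear.
B: ends 10:30am at or before G starts 4:00pm → clear.
C: ends 2:00pm at or before G starts 4:00pm → clear.
D: ends 3:00pm at or before G starts 4:00pm → clear.
E: starts 5:00pm at or after G ends 4:30pm → clear.
F: starts 6:30pm at or after G ends 4:30pm → clear.

Yes — the slot is free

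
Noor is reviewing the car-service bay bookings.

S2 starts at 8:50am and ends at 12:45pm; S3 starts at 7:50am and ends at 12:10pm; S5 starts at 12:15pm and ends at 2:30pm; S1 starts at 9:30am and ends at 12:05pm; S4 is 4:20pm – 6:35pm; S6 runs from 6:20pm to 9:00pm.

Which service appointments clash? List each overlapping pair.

Sorted by start: S3, S2, S1, S5, S4, S6.
S2 starts before S3 ends → S3 and S2 overlap.
S1 starts before S3 ends → S3 and S1 overlap.
S5 starts after S3 ends — done with S3.
S1 starts before S2 ends → S2 and S1 overlap.
S5 starts before S2 ends → S2 and S5 overlap.
S4 starts after S2 ends — done with S2.
S5 starts after S1 ends — done with S1.
S4 starts after S5 ends — done with S5.
S6 starts before S4 ends → S4 and S6 overlap.

S1 & S2, S1 & S3, S2 & S3, S2 & S5, S4 & S6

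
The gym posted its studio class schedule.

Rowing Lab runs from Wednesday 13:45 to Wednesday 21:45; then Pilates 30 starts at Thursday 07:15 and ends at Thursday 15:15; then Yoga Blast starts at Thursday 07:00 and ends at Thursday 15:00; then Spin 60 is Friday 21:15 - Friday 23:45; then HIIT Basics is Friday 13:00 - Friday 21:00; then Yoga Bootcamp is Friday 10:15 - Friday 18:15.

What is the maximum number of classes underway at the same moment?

2

Sweep the timeline, counting +1 at each start and −1 at each end (ends before starts at a tie):
Wednesday 13:45 start Rowing Lab → 1
Wednesday 21:45 end Rowing Lab → 0
Thursday 07:00 start Yoga Blast → 1
Thursday 07:15 start Pilates 30 → 2
Thursday 15:00 end Yoga Blast → 1
Thursday 15:15 end Pilates 30 → 0
Friday 10:15 start Yoga Bootcamp → 1
Friday 13:00 start HIIT Basics → 2
Friday 18:15 end Yoga Bootcamp → 1
Friday 21:00 end HIIT Basics → 0
Friday 21:15 start Spin 60 → 1
Friday 23:45 end Spin 60 → 0
Peak is 2, at Thursday 07:15 (Pilates 30, Yoga Blast).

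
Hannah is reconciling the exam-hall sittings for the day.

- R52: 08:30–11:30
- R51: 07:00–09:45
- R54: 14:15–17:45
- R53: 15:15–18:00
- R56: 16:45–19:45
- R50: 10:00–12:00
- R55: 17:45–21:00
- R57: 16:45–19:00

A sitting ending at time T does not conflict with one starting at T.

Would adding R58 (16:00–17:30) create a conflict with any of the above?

Yes — it overlaps R53, R54, R56, R57

R51: ends 09:45 at or before R58 starts 16:00 → clear.
R52: ends 11:30 at or before R58 starts 16:00 → clear.
R50: ends 12:00 at or before R58 starts 16:00 → clear.
R54: starts 14:15 before R58 ends 17:30, and ends 17:45 after R58 starts 16:00 → overlap.
R53: starts 15:15 before R58 ends 17:30, and ends 18:00 after R58 starts 16:00 → overlap.
R56: starts 16:45 before R58 ends 17:30, and ends 19:45 after R58 starts 16:00 → overlap.
R57: starts 16:45 before R58 ends 17:30, and ends 19:00 after R58 starts 16:00 → overlap.
R55: starts 17:45 at or after R58 ends 17:30 → clear.
R58 overlaps R53, R54, R56, R57.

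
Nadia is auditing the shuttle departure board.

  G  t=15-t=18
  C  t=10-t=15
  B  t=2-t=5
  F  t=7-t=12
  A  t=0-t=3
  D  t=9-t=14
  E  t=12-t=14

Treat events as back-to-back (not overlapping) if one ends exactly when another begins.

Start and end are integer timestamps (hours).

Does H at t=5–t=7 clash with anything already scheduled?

A: ends t=3 at or before H starts t=5 → clear.
B: ends t=5 at or before H starts t=5 → clear.
F: starts t=7 at or after H ends t=7 → clear.
D: starts t=9 at or after H ends t=7 → clear.
C: starts t=10 at or after H ends t=7 → clear.
E: starts t=12 at or after H ends t=7 → clear.
G: starts t=15 at or after H ends t=7 → clear.

No — it doesn't clash with anything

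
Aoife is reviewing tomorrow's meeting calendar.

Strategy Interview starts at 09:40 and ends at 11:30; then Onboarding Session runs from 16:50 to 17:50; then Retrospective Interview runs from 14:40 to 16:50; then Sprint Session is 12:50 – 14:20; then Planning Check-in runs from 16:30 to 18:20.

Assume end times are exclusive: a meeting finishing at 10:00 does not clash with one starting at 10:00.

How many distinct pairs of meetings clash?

2

Sorted by start: Strategy Interview, Sprint Session, Retrospective Interview, Planning Check-in, Onboarding Session.
Sprint Session starts after Strategy Interview ends, so nothing later overlaps Strategy Interview either.
Retrospective Interview starts after Sprint Session ends, so nothing later overlaps Sprint Session either.
Planning Check-in starts before Retrospective Interview ends → Retrospective Interview and Planning Check-in overlap.
Onboarding Session starts exactly when Retrospective Interview ends (back-to-back, no overlap).
Onboarding Session starts before Planning Check-in ends → Planning Check-in and Onboarding Session overlap.
Overlapping pairs: Onboarding Session & Planning Check-in, Planning Check-in & Retrospective Interview — 2 in total.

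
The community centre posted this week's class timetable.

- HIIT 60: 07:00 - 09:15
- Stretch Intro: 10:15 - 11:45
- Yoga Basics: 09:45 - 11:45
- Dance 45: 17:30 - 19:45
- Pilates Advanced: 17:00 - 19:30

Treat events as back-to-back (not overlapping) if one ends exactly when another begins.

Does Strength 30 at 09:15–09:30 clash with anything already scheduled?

No — it doesn't clash with anything

HIIT 60: ends 09:15 at or before Strength 30 starts 09:15 → clear.
Yoga Basics: starts 09:45 at or after Strength 30 ends 09:30 → clear.
Stretch Intro: starts 10:15 at or after Strength 30 ends 09:30 → clear.
Pilates Advanced: starts 17:00 at or after Strength 30 ends 09:30 → clear.
Dance 45: starts 17:30 at or after Strength 30 ends 09:30 → clear.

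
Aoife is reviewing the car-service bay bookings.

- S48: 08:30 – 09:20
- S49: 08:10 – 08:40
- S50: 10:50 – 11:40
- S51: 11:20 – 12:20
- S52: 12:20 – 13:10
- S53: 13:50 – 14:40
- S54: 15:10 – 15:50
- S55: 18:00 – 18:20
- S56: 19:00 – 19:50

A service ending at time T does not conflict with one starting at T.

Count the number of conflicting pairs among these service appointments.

Two intervals overlap when each starts before the other ends.
Sorted by start: S49, S48, S50, S51, S52, S53, S54, S55, S56.
S48 starts before S49 ends → S49 and S48 overlap.
S50 starts after S49 ends, so S49 has no further overlaps.
S50 starts after S48 ends, so S48 has no further overlaps.
S51 starts before S50 ends → S50 and S51 overlap.
S52 starts after S50 ends, so S50 has no further overlaps.
S52 starts exactly when S51 ends (back-to-back, no overlap), so S51 has no further overlaps.
S53 starts after S52 ends, so S52 has no further overlaps.
S54 starts after S53 ends, so S53 has no further overlaps.
S55 starts after S54 ends, so S54 has no further overlaps.
S56 starts after S55 ends.
Overlapping pairs: S48 & S49, S50 & S51 — 2 in total.

2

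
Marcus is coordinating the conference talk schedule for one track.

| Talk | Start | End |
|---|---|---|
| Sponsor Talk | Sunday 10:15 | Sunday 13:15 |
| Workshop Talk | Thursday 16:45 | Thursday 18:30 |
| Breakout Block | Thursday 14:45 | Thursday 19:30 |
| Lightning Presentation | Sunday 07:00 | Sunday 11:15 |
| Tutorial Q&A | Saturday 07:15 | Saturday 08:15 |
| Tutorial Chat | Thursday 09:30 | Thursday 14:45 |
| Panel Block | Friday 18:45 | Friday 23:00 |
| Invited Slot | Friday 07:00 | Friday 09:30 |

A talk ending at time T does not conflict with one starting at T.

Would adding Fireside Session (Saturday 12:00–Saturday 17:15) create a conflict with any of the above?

No — it doesn't clash with anything

Tutorial Chat: ends Thursday 14:45 at or before Fireside Session starts Saturday 12:00 → clear.
Breakout Block: ends Thursday 19:30 at or before Fireside Session starts Saturday 12:00 → clear.
Workshop Talk: ends Thursday 18:30 at or before Fireside Session starts Saturday 12:00 → clear.
Invited Slot: ends Friday 09:30 at or before Fireside Session starts Saturday 12:00 → clear.
Panel Block: ends Friday 23:00 at or before Fireside Session starts Saturday 12:00 → clear.
Tutorial Q&A: ends Saturday 08:15 at or before Fireside Session starts Saturday 12:00 → clear.
Lightning Presentation: starts Sunday 07:00 at or after Fireside Session ends Saturday 17:15 → clear.
Sponsor Talk: starts Sunday 10:15 at or after Fireside Session ends Saturday 17:15 → clear.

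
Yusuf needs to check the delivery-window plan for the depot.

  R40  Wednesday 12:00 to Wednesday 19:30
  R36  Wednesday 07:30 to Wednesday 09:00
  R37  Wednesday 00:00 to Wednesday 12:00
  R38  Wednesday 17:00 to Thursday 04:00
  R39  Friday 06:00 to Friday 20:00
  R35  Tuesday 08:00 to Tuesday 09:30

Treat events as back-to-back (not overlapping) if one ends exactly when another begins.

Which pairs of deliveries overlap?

R36 & R37, R38 & R40

Sorted by start: R35, R37, R36, R40, R38, R39.
R37 starts after R35 ends, so R35 has no further overlaps.
R36 starts before R37 ends → R37 and R36 overlap.
R40 starts exactly when R37 ends (back-to-back, no overlap), so R37 has no further overlaps.
R40 starts after R36 ends, so R36 has no further overlaps.
R38 starts before R40 ends → R40 and R38 overlap.
R39 starts after R40 ends.
R39 starts after R38 ends.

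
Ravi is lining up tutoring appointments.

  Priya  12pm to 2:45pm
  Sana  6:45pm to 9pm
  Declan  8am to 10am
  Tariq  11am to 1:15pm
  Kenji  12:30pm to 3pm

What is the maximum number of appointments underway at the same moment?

Walk through starts and ends in time order (an end at T is processed before a start at T):
8am start Declan → 1
10am end Declan → 0
11am start Tariq → 1
12pm start Priya → 2
12:30pm start Kenji → 3
1:15pm end Tariq → 2
2:45pm end Priya → 1
3pm end Kenji → 0
6:45pm start Sana → 1
9pm end Sana → 0
Peak is 3, at 12:30pm (Kenji, Priya, Tariq).

3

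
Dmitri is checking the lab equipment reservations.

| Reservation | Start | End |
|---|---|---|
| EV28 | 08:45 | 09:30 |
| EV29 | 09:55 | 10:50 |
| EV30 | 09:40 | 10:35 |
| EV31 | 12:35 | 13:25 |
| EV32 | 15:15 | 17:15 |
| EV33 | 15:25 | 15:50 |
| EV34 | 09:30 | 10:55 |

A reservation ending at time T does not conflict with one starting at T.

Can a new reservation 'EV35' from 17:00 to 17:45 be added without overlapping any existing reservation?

EV28: ends 09:30 at or before EV35 starts 17:00 → clear.
EV34: ends 10:55 at or before EV35 starts 17:00 → clear.
EV30: ends 10:35 at or before EV35 starts 17:00 → clear.
EV29: ends 10:50 at or before EV35 starts 17:00 → clear.
EV31: ends 13:25 at or before EV35 starts 17:00 → clear.
EV32: starts 15:15 before EV35 ends 17:45, and ends 17:15 after EV35 starts 17:00 → overlap.
EV33: ends 15:50 at or before EV35 starts 17:00 → clear.
EV35 overlaps EV32.

No — it overlaps EV32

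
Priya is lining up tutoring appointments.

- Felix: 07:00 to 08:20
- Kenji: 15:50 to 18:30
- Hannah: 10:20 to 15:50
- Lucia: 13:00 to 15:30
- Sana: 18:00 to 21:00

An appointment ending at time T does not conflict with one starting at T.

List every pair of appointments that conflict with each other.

Two intervals overlap when each starts before the other ends.
Sorted by start: Felix, Hannah, Lucia, Kenji, Sana.
Hannah starts after Felix ends — done with Felix.
Lucia starts before Hannah ends → Hannah and Lucia overlap.
Kenji starts exactly when Hannah ends (back-to-back, no overlap) — done with Hannah.
Kenji starts after Lucia ends — done with Lucia.
Sana starts before Kenji ends → Kenji and Sana overlap.

Hannah & Lucia, Kenji & Sana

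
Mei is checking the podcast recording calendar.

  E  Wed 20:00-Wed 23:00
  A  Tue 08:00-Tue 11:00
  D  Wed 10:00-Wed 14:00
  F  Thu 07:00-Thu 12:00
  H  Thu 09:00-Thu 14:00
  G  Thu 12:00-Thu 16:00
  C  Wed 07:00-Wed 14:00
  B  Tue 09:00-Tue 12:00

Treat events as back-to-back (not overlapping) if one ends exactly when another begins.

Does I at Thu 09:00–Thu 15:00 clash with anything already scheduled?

Yes — it overlaps F, G, H

A: ends Tue 11:00 at or before I starts Thu 09:00 → clear.
B: ends Tue 12:00 at or before I starts Thu 09:00 → clear.
C: ends Wed 14:00 at or before I starts Thu 09:00 → clear.
D: ends Wed 14:00 at or before I starts Thu 09:00 → clear.
E: ends Wed 23:00 at or before I starts Thu 09:00 → clear.
F: starts Thu 07:00 before I ends Thu 15:00, and ends Thu 12:00 after I starts Thu 09:00 → overlap.
H: starts Thu 09:00 before I ends Thu 15:00, and ends Thu 14:00 after I starts Thu 09:00 → overlap.
G: starts Thu 12:00 before I ends Thu 15:00, and ends Thu 16:00 after I starts Thu 09:00 → overlap.
I overlaps F, G, H.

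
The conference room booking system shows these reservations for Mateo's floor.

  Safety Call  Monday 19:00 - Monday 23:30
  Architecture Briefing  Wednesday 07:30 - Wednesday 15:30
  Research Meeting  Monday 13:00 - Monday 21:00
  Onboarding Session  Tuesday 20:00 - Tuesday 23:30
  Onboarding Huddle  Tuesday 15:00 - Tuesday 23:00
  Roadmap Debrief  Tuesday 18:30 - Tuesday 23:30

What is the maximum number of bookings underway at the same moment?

3

Walk through starts and ends in time order (an end at T is processed before a start at T):
Monday 13:00 start Research Meeting → 1
Monday 19:00 start Safety Call → 2
Monday 21:00 end Research Meeting → 1
Monday 23:30 end Safety Call → 0
Tuesday 15:00 start Onboarding Huddle → 1
Tuesday 18:30 start Roadmap Debrief → 2
Tuesday 20:00 start Onboarding Session → 3
Tuesday 23:00 end Onboarding Huddle → 2
Tuesday 23:30 end Onboarding Session → 1
Tuesday 23:30 end Roadmap Debrief → 0
Wednesday 07:30 start Architecture Briefing → 1
Wednesday 15:30 end Architecture Briefing → 0
Peak is 3, at Tuesday 20:00 (Onboarding Huddle, Onboarding Session, Roadmap Debrief).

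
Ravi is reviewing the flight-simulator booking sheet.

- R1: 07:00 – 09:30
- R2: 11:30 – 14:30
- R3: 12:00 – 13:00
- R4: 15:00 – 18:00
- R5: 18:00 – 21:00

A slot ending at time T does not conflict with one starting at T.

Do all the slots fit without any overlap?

No

Two intervals overlap when each starts before the other ends.
Sorted by start: R1, R2, R3, R4, R5.
R2 starts after R1 ends — done with R1.
R3 starts before R2 ends → R2 and R3 overlap.
That's a conflict, so the schedule is not conflict-free.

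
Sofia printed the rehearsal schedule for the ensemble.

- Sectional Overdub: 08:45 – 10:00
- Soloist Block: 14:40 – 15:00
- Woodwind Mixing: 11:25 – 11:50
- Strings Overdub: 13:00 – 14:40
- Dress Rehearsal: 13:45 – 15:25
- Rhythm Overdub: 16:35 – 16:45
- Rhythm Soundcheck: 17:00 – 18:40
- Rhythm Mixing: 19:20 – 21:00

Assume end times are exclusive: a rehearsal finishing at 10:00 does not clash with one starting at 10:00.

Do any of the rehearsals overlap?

Sorted by start: Sectional Overdub, Woodwind Mixing, Strings Overdub, Dress Rehearsal, Soloist Block, Rhythm Overdub, Rhythm Soundcheck, Rhythm Mixing.
Woodwind Mixing starts after Sectional Overdub ends; Sectional Overdub is clear from here.
Strings Overdub starts after Woodwind Mixing ends; Woodwind Mixing is clear from here.
Dress Rehearsal starts before Strings Overdub ends → Strings Overdub and Dress Rehearsal overlap.
That's a conflict, so the schedule is not conflict-free.

Yes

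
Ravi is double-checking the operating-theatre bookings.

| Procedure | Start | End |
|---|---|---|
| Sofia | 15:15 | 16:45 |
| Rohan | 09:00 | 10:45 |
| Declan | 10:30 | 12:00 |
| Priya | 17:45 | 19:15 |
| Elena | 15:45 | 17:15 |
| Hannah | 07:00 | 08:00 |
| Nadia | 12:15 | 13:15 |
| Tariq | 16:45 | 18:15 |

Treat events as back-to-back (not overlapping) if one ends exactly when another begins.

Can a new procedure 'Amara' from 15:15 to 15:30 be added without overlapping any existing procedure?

No — it overlaps Sofia

Hannah: ends 08:00 at or before Amara starts 15:15 → clear.
Rohan: ends 10:45 at or before Amara starts 15:15 → clear.
Declan: ends 12:00 at or before Amara starts 15:15 → clear.
Nadia: ends 13:15 at or before Amara starts 15:15 → clear.
Sofia: starts 15:15 before Amara ends 15:30, and ends 16:45 after Amara starts 15:15 → overlap.
Elena: starts 15:45 at or after Amara ends 15:30 → clear.
Tariq: starts 16:45 at or after Amara ends 15:30 → clear.
Priya: starts 17:45 at or after Amara ends 15:30 → clear.
Amara overlaps Sofia.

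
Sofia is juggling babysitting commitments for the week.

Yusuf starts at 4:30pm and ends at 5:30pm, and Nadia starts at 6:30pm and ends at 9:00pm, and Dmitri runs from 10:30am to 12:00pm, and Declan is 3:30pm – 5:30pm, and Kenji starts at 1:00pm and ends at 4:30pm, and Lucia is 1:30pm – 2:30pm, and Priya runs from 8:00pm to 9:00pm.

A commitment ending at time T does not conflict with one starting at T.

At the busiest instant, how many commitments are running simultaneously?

Sort all start/end points and keep a running count:
10:30am start Dmitri → 1
12:00pm end Dmitri → 0
1:00pm start Kenji → 1
1:30pm start Lucia → 2
2:30pm end Lucia → 1
3:30pm start Declan → 2
4:30pm end Kenji → 1
4:30pm start Yusuf → 2
5:30pm end Declan → 1
5:30pm end Yusuf → 0
6:30pm start Nadia → 1
8:00pm start Priya → 2
9:00pm end Nadia → 1
9:00pm end Priya → 0
Peak is 2, at 1:30pm (Kenji, Lucia).

2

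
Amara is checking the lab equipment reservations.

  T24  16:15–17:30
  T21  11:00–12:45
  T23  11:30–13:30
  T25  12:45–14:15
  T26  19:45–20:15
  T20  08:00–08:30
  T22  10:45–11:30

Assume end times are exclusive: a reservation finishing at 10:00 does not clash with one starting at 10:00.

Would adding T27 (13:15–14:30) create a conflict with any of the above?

Yes — it overlaps T23, T25

T20: ends 08:30 at or before T27 starts 13:15 → clear.
T22: ends 11:30 at or before T27 starts 13:15 → clear.
T21: ends 12:45 at or before T27 starts 13:15 → clear.
T23: starts 11:30 before T27 ends 14:30, and ends 13:30 after T27 starts 13:15 → overlap.
T25: starts 12:45 before T27 ends 14:30, and ends 14:15 after T27 starts 13:15 → overlap.
T24: starts 16:15 at or after T27 ends 14:30 → clear.
T26: starts 19:45 at or after T27 ends 14:30 → clear.
T27 overlaps T23, T25.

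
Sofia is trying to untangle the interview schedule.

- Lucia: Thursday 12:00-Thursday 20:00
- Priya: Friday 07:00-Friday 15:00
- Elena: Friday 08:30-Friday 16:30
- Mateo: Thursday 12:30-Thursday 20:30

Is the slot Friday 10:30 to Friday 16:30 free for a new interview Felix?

Lucia: ends Thursday 20:00 at or before Felix starts Friday 10:30 → clear.
Mateo: ends Thursday 20:30 at or before Felix starts Friday 10:30 → clear.
Priya: starts Friday 07:00 before Felix ends Friday 16:30, and ends Friday 15:00 after Felix starts Friday 10:30 → overlap.
Elena: starts Friday 08:30 before Felix ends Friday 16:30, and ends Friday 16:30 after Felix starts Friday 10:30 → overlap.
Felix overlaps Priya, Elena.

No — it overlaps Elena, Priya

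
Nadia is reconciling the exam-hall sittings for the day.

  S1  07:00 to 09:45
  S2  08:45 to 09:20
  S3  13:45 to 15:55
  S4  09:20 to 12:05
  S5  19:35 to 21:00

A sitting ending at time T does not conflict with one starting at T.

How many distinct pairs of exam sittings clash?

2

Sorted by start: S1, S2, S4, S3, S5.
S2 starts before S1 ends → S1 and S2 overlap.
S4 starts before S1 ends → S1 and S4 overlap.
S3 starts after S1 ends; S1 is clear from here.
S4 starts exactly when S2 ends (back-to-back, no overlap); S2 is clear from here.
S3 starts after S4 ends; S4 is clear from here.
S5 starts after S3 ends.
Overlapping pairs: S1 & S2, S1 & S4 — 2 in total.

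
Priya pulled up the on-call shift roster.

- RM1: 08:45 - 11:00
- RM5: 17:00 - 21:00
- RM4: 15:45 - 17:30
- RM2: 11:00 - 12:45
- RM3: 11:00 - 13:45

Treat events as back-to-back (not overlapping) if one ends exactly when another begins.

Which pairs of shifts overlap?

RM2 & RM3, RM4 & RM5

Check each pair: they overlap iff neither finishes before the other starts.
Sorted by start: RM1, RM2, RM3, RM4, RM5.
RM2 starts exactly when RM1 ends (back-to-back, no overlap), so nothing later overlaps RM1 either.
RM3 starts before RM2 ends → RM2 and RM3 overlap.
RM4 starts after RM2 ends, so nothing later overlaps RM2 either.
RM4 starts after RM3 ends, so nothing later overlaps RM3 either.
RM5 starts before RM4 ends → RM4 and RM5 overlap.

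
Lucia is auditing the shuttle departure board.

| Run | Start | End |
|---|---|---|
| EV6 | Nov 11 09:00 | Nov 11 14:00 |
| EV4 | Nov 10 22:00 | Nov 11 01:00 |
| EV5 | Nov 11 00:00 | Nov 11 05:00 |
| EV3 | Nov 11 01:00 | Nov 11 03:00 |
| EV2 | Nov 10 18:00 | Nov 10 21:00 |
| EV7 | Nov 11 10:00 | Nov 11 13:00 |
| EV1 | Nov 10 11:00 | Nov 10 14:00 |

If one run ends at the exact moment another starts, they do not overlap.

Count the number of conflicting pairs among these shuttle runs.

Sorted by start: EV1, EV2, EV4, EV5, EV3, EV6, EV7.
EV2 starts after EV1 ends, so nothing later overlaps EV1 either.
EV4 starts after EV2 ends, so nothing later overlaps EV2 either.
EV5 starts before EV4 ends → EV4 and EV5 overlap.
EV3 starts exactly when EV4 ends (back-to-back, no overlap), so nothing later overlaps EV4 either.
EV3 starts before EV5 ends → EV5 and EV3 overlap.
EV6 starts after EV5 ends, so nothing later overlaps EV5 either.
EV6 starts after EV3 ends, so nothing later overlaps EV3 either.
EV7 starts before EV6 ends → EV6 and EV7 overlap.
Overlapping pairs: EV3 & EV5, EV4 & EV5, EV6 & EV7 — 3 in total.

3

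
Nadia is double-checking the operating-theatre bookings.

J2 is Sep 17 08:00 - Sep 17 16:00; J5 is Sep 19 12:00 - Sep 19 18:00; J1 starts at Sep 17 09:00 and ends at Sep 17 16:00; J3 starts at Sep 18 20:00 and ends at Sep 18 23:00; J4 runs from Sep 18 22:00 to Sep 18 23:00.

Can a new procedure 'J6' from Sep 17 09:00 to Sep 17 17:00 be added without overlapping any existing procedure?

No — it overlaps J1, J2

J2: starts Sep 17 08:00 before J6 ends Sep 17 17:00, and ends Sep 17 16:00 after J6 starts Sep 17 09:00 → overlap.
J1: starts Sep 17 09:00 before J6 ends Sep 17 17:00, and ends Sep 17 16:00 after J6 starts Sep 17 09:00 → overlap.
J3: starts Sep 18 20:00 at or after J6 ends Sep 17 17:00 → clear.
J4: starts Sep 18 22:00 at or after J6 ends Sep 17 17:00 → clear.
J5: starts Sep 19 12:00 at or after J6 ends Sep 17 17:00 → clear.
J6 overlaps J1, J2.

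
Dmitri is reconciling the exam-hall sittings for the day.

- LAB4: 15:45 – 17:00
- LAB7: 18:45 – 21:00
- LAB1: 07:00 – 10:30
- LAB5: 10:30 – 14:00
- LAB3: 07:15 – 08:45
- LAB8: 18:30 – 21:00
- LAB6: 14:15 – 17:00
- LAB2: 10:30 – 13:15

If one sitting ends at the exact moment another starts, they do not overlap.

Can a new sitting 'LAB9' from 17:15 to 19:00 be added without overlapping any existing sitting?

LAB1: ends 10:30 at or before LAB9 starts 17:15 → clear.
LAB3: ends 08:45 at or before LAB9 starts 17:15 → clear.
LAB2: ends 13:15 at or before LAB9 starts 17:15 → clear.
LAB5: ends 14:00 at or before LAB9 starts 17:15 → clear.
LAB6: ends 17:00 at or before LAB9 starts 17:15 → clear.
LAB4: ends 17:00 at or before LAB9 starts 17:15 → clear.
LAB8: starts 18:30 before LAB9 ends 19:00, and ends 21:00 after LAB9 starts 17:15 → overlap.
LAB7: starts 18:45 before LAB9 ends 19:00, and ends 21:00 after LAB9 starts 17:15 → overlap.
LAB9 overlaps LAB7, LAB8.

No — it overlaps LAB7, LAB8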